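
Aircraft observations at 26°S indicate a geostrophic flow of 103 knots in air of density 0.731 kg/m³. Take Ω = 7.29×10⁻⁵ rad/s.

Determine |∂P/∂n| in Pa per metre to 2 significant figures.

2.5×10⁻³ Pa/m

Coriolis parameter at 26°S:
f = 2Ω sin φ = 2 × 7.29×10⁻⁵ × sin 26° = 6.39×10⁻⁵ s⁻¹
Wind speed in SI: 103 knots = 53.0 m/s
Geostrophic balance rearranged: |∂P/∂n| = f ρ V_g
|∂P/∂n| = 6.39×10⁻⁵ × 0.731 × 53.0 = 2.48×10⁻³ Pa/m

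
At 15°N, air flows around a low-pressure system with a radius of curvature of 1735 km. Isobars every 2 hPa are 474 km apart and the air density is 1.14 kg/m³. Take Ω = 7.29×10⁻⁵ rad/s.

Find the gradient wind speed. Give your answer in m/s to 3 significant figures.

Coriolis parameter at 15°N:
f = 2Ω sin φ = 2 × 7.29×10⁻⁵ × sin 15° = 3.77×10⁻⁵ s⁻¹
Pressure gradient: |∂P/∂n| = 200 Pa / 474000 m = 4.22×10⁻⁴ Pa/m
Geostrophic speed: V_g = |∂P/∂n|/(fρ) = 4.22×10⁻⁴/(3.77×10⁻⁵ × 1.14) = 9.81 m/s
Around a low, centrifugal force acts outward with Coriolis, so pressure-gradient force balances both:
(1/ρ)|∂P/∂n| = fV + V²/R  →  V² + fR·V − fR·V_g = 0
With fR = 3.77×10⁻⁵ × 1735×10³ m = 65.5 m/s:
V = [−fR + √((fR)² + 4 fR V_g)]/2 = [−65.5 + √(65.5² + 4×65.5×9.81)]/2 = 8.66 m/s
Subgeostrophic (V < V_g = 9.81 m/s), as expected around a low.

8.66 m/s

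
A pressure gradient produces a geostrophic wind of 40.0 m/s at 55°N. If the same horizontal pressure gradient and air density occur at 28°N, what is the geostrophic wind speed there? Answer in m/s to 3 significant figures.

69.8 m/s

With the same pressure gradient and density, V_g ∝ 1/f ∝ 1/sin φ.
V₂ = V₁ · sin φ₁ / sin φ₂ = 40.0 × sin 55° / sin 28°
V₂ = 40.0 × 0.8192/0.4695 = 69.8 m/s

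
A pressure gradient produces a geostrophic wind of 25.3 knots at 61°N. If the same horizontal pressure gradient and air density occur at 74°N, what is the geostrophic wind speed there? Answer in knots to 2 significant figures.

23 knots

With the same pressure gradient and density, V_g ∝ 1/f ∝ 1/sin φ.
V₂ = V₁ · sin φ₁ / sin φ₂ = 25.3 × sin 61° / sin 74°
V₂ = 25.3 × 0.8746/0.9613 = 23 knots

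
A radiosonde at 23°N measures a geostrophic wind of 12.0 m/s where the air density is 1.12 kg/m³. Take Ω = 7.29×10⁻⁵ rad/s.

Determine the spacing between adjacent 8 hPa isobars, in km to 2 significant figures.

Coriolis parameter at 23°N:
f = 2Ω sin φ = 2 × 7.29×10⁻⁵ × sin 23° = 5.70×10⁻⁵ s⁻¹
Geostrophic balance rearranged: |∂P/∂n| = f ρ V_g
|∂P/∂n| = 5.70×10⁻⁵ × 1.12 × 12.0 = 7.66×10⁻⁴ Pa/m
Isobar spacing: Δn = ΔP/|∂P/∂n| = 800 Pa / 7.66×10⁻⁴ Pa/m = 1044853 m ≈ 1000 km

1000 km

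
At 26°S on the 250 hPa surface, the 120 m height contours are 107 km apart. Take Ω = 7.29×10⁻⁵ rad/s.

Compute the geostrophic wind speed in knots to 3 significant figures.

Coriolis parameter at 26°S:
f = 2Ω sin φ = 2 × 7.29×10⁻⁵ × sin 26° = 6.39×10⁻⁵ s⁻¹
Height gradient: |∂Z/∂n| = 120 m / 107000 m = 1.12×10⁻³
On a pressure surface, geostrophic balance gives V_g = (g/f)|∂Z/∂n|:
V_g = 9.81 × 1.12×10⁻³ / 6.39×10⁻⁵ = 172 m/s
Converting: 172 m/s × 1.944 = 335 knots

335 knots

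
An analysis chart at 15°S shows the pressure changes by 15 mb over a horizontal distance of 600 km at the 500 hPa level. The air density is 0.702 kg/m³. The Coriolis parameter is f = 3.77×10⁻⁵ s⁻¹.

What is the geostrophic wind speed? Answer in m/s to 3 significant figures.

Pressure gradient: |∂P/∂n| = 1500 Pa / 600000 m = 2.50×10⁻³ Pa/m
Geostrophic balance (pressure-gradient force = Coriolis force):
V_g = (1/(fρ)) |∂P/∂n| = 2.50×10⁻³ / (3.77×10⁻⁵ × 0.702) = 94.5 m/s

94.5 m/s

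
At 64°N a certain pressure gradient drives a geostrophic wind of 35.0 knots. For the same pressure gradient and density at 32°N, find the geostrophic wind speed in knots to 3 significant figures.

With the same pressure gradient and density, V_g ∝ 1/f ∝ 1/sin φ.
V₂ = V₁ · sin φ₁ / sin φ₂ = 35.0 × sin 64° / sin 32°
V₂ = 35.0 × 0.8988/0.5299 = 59.4 knots

59.4 knots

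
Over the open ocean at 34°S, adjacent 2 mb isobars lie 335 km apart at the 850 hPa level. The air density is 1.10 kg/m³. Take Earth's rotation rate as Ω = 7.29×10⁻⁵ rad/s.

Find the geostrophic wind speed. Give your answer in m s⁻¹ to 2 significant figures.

Coriolis parameter at 34°S:
f = 2Ω sin φ = 2 × 7.29×10⁻⁵ × sin 34° = 8.15×10⁻⁵ s⁻¹
Pressure gradient: |∂P/∂n| = 200 Pa / 335000 m = 5.97×10⁻⁴ Pa/m
Geostrophic balance (pressure-gradient force = Coriolis force):
V_g = (1/(fρ)) |∂P/∂n| = 5.97×10⁻⁴ / (8.15×10⁻⁵ × 1.10) = 6.66 m/s

6.7 m s⁻¹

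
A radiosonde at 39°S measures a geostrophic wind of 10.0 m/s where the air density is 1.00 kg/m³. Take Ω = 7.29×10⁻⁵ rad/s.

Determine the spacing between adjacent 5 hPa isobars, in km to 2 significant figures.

Coriolis parameter at 39°S:
f = 2Ω sin φ = 2 × 7.29×10⁻⁵ × sin 39° = 9.18×10⁻⁵ s⁻¹
Geostrophic balance rearranged: |∂P/∂n| = f ρ V_g
|∂P/∂n| = 9.18×10⁻⁵ × 1.00 × 10.0 = 9.18×10⁻⁴ Pa/m
Isobar spacing: Δn = ΔP/|∂P/∂n| = 500 Pa / 9.18×10⁻⁴ Pa/m = 544930 m ≈ 540 km

540 km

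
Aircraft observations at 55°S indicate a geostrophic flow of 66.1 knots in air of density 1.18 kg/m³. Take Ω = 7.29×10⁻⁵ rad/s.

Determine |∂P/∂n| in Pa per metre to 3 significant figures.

Coriolis parameter at 55°S:
f = 2Ω sin φ = 2 × 7.29×10⁻⁵ × sin 55° = 1.19×10⁻⁴ s⁻¹
Wind speed in SI: 66.1 knots = 34.0 m/s
Geostrophic balance rearranged: |∂P/∂n| = f ρ V_g
|∂P/∂n| = 1.19×10⁻⁴ × 1.18 × 34.0 = 4.79×10⁻³ Pa/m

4.79×10⁻³ Pa/m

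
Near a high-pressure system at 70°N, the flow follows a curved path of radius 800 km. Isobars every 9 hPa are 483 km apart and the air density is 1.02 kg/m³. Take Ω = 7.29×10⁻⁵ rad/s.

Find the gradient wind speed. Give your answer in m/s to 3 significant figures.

15.5 m/s

Coriolis parameter at 70°N:
f = 2Ω sin φ = 2 × 7.29×10⁻⁵ × sin 70° = 1.37×10⁻⁴ s⁻¹
Pressure gradient: |∂P/∂n| = 900 Pa / 483000 m = 1.86×10⁻³ Pa/m
Geostrophic speed: V_g = |∂P/∂n|/(fρ) = 1.86×10⁻³/(1.37×10⁻⁴ × 1.02) = 13.3 m/s
Around a high, pressure-gradient force acts outward with centrifugal, so Coriolis balances both:
fV = (1/ρ)|∂P/∂n| + V²/R  →  V² − fR·V + fR·V_g = 0
With fR = 1.37×10⁻⁴ × 800×10³ m = 110 m/s:
V = [fR − √((fR)² − 4 fR V_g)]/2 = [110 − √(110² − 4×110×13.3)]/2 = 15.5 m/s
Supergeostrophic (V > V_g = 13.3 m/s), as expected around a high.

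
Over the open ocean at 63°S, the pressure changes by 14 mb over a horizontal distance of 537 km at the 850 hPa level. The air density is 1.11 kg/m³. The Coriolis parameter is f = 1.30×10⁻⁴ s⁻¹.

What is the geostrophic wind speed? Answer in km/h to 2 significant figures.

65 km/h

Pressure gradient: |∂P/∂n| = 1400 Pa / 537000 m = 2.61×10⁻³ Pa/m
Geostrophic balance (pressure-gradient force = Coriolis force):
V_g = (1/(fρ)) |∂P/∂n| = 2.61×10⁻³ / (1.30×10⁻⁴ × 1.11) = 18.1 m/s
Converting: 18.1 m/s × 3.6 = 65 km/h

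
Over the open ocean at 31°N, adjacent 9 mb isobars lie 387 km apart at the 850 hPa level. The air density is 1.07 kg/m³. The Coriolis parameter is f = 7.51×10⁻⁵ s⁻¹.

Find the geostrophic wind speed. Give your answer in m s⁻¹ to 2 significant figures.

Pressure gradient: |∂P/∂n| = 900 Pa / 387000 m = 2.33×10⁻³ Pa/m
Geostrophic balance (pressure-gradient force = Coriolis force):
V_g = (1/(fρ)) |∂P/∂n| = 2.33×10⁻³ / (7.51×10⁻⁵ × 1.07) = 28.9 m/s

29 m s⁻¹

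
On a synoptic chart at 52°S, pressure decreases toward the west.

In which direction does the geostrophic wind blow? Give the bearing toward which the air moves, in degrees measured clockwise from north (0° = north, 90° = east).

The pressure-gradient force points toward the west (bearing 270°).
Geostrophic balance: in the Southern Hemisphere the Coriolis force deflects motion to the left, so the geostrophic wind blows 90° to the left of the pressure-gradient force (low pressure on the right).
Rotating 270° by 90° counterclockwise gives 180° — the wind blows toward the south.

180°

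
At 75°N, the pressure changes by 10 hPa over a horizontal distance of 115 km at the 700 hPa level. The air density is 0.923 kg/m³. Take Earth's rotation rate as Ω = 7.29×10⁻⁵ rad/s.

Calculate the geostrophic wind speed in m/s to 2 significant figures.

Coriolis parameter at 75°N:
f = 2Ω sin φ = 2 × 7.29×10⁻⁵ × sin 75° = 1.41×10⁻⁴ s⁻¹
Pressure gradient: |∂P/∂n| = 1000 Pa / 115000 m = 8.70×10⁻³ Pa/m
Geostrophic balance (pressure-gradient force = Coriolis force):
V_g = (1/(fρ)) |∂P/∂n| = 8.70×10⁻³ / (1.41×10⁻⁴ × 0.923) = 66.9 m/s

67 m/s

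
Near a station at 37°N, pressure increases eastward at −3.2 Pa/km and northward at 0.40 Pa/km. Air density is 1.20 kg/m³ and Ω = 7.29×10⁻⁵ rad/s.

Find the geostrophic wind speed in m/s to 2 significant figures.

31 m/s

Coriolis parameter at 37°N:
f = 2Ω sin φ = 2 × 7.29×10⁻⁵ × sin 37° = 8.77×10⁻⁵ s⁻¹
Component geostrophic relations (x east, y north):
u_g = −(1/(fρ)) ∂P/∂y,  v_g = (1/(fρ)) ∂P/∂x
u_g = −(0.40×10⁻³)/(8.77×10⁻⁵ × 1.20) = −3.80 m/s;  v_g = (−3.2×10⁻³)/(8.77×10⁻⁵ × 1.20) = −30.4 m/s
|V_g| = √(u_g² + v_g²) = 30.6 m/s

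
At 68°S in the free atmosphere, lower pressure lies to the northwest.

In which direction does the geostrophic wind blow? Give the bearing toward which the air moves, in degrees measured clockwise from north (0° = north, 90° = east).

225°

The pressure-gradient force points toward the northwest (bearing 315°).
Geostrophic balance: in the Southern Hemisphere the Coriolis force deflects motion to the left, so the geostrophic wind blows 90° to the left of the pressure-gradient force (low pressure on the right).
Rotating 315° by 90° counterclockwise gives 225° — the wind blows toward the southwest.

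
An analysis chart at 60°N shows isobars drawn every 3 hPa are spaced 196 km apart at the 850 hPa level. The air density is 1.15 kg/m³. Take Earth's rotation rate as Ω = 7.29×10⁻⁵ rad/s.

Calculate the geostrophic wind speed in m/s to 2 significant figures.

11 m/s

Coriolis parameter at 60°N:
f = 2Ω sin φ = 2 × 7.29×10⁻⁵ × sin 60° = 1.26×10⁻⁴ s⁻¹
Pressure gradient: |∂P/∂n| = 300 Pa / 196000 m = 1.53×10⁻³ Pa/m
Geostrophic balance (pressure-gradient force = Coriolis force):
V_g = (1/(fρ)) |∂P/∂n| = 1.53×10⁻³ / (1.26×10⁻⁴ × 1.15) = 10.5 m/s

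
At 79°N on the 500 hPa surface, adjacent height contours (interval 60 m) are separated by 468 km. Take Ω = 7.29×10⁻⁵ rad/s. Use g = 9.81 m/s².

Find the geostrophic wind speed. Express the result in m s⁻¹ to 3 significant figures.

Coriolis parameter at 79°N:
f = 2Ω sin φ = 2 × 7.29×10⁻⁵ × sin 79° = 1.43×10⁻⁴ s⁻¹
Height gradient: |∂Z/∂n| = 60 m / 468000 m = 1.28×10⁻⁴
On a pressure surface, geostrophic balance gives V_g = (g/f)|∂Z/∂n|:
V_g = 9.81 × 1.28×10⁻⁴ / 1.43×10⁻⁴ = 8.79 m/s

8.79 m s⁻¹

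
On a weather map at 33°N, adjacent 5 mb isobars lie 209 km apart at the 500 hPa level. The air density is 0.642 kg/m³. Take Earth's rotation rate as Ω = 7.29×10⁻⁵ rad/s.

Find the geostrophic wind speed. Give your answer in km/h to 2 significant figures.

170 km/h

Coriolis parameter at 33°N:
f = 2Ω sin φ = 2 × 7.29×10⁻⁵ × sin 33° = 7.94×10⁻⁵ s⁻¹
Pressure gradient: |∂P/∂n| = 500 Pa / 209000 m = 2.39×10⁻³ Pa/m
Geostrophic balance (pressure-gradient force = Coriolis force):
V_g = (1/(fρ)) |∂P/∂n| = 2.39×10⁻³ / (7.94×10⁻⁵ × 0.642) = 46.9 m/s
Converting: 46.9 m/s × 3.6 = 170 km/h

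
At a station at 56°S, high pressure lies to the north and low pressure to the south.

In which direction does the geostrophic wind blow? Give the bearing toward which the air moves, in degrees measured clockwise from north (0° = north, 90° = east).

090°

The pressure-gradient force points toward the south (bearing 180°).
Geostrophic balance: in the Southern Hemisphere the Coriolis force deflects motion to the left, so the geostrophic wind blows 90° to the left of the pressure-gradient force (low pressure on the right).
Rotating 180° by 90° counterclockwise gives 090° — the wind blows toward the east.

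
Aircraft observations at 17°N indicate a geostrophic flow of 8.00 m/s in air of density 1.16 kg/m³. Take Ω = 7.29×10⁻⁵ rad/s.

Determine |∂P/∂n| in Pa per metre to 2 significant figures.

4.0×10⁻⁴ Pa/m

Coriolis parameter at 17°N:
f = 2Ω sin φ = 2 × 7.29×10⁻⁵ × sin 17° = 4.26×10⁻⁵ s⁻¹
Geostrophic balance rearranged: |∂P/∂n| = f ρ V_g
|∂P/∂n| = 4.26×10⁻⁵ × 1.16 × 8.00 = 3.96×10⁻⁴ Pa/m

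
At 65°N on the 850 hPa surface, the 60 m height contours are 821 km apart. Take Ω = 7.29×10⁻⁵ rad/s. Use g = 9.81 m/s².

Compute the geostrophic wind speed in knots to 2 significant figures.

Coriolis parameter at 65°N:
f = 2Ω sin φ = 2 × 7.29×10⁻⁵ × sin 65° = 1.32×10⁻⁴ s⁻¹
Height gradient: |∂Z/∂n| = 60 m / 821000 m = 7.31×10⁻⁵
On a pressure surface, geostrophic balance gives V_g = (g/f)|∂Z/∂n|:
V_g = 9.81 × 7.31×10⁻⁵ / 1.32×10⁻⁴ = 5.43 m/s
Converting: 5.43 m/s × 1.944 = 11 knots

11 knots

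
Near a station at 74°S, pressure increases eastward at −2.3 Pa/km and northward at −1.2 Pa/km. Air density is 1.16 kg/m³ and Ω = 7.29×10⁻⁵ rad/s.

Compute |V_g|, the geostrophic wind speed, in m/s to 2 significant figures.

Coriolis parameter at 74°S:
f = 2Ω sin φ = 2 × 7.29×10⁻⁵ × sin 74° = 1.40×10⁻⁴ s⁻¹
In the Southern Hemisphere f is negative: f = −1.40×10⁻⁴ s⁻¹.
Component geostrophic relations (x east, y north):
u_g = −(1/(fρ)) ∂P/∂y,  v_g = (1/(fρ)) ∂P/∂x
u_g = −(−1.2×10⁻³)/(−1.40×10⁻⁴ × 1.16) = −7.38 m/s;  v_g = (−2.3×10⁻³)/(−1.40×10⁻⁴ × 1.16) = 14.1 m/s
|V_g| = √(u_g² + v_g²) = 16.0 m/s

16 m/s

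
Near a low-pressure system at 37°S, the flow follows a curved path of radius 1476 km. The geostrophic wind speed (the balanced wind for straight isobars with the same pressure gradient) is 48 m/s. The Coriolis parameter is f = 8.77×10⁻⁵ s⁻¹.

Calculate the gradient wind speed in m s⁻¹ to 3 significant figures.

37.3 m s⁻¹

Around a low, centrifugal force acts outward with Coriolis, so pressure-gradient force balances both:
(1/ρ)|∂P/∂n| = fV + V²/R  →  V² + fR·V − fR·V_g = 0
With fR = 8.77×10⁻⁵ × 1476×10³ m = 129 m/s:
V = [−fR + √((fR)² + 4 fR V_g)]/2 = [−129 + √(129² + 4×129×48)]/2 = 37.3 m/s
Subgeostrophic (V < V_g = 48 m/s), as expected around a low.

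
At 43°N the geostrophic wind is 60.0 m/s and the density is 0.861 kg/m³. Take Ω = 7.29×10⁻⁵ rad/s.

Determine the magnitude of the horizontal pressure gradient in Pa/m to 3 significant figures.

5.14×10⁻³ Pa/m

Coriolis parameter at 43°N:
f = 2Ω sin φ = 2 × 7.29×10⁻⁵ × sin 43° = 9.94×10⁻⁵ s⁻¹
Geostrophic balance rearranged: |∂P/∂n| = f ρ V_g
|∂P/∂n| = 9.94×10⁻⁵ × 0.861 × 60.0 = 5.14×10⁻³ Pa/m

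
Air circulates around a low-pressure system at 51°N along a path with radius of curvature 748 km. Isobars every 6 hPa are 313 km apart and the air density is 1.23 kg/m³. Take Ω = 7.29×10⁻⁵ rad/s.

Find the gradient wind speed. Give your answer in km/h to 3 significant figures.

43.4 km/h

Coriolis parameter at 51°N:
f = 2Ω sin φ = 2 × 7.29×10⁻⁵ × sin 51° = 1.13×10⁻⁴ s⁻¹
Pressure gradient: |∂P/∂n| = 600 Pa / 313000 m = 1.92×10⁻³ Pa/m
Geostrophic speed: V_g = |∂P/∂n|/(fρ) = 1.92×10⁻³/(1.13×10⁻⁴ × 1.23) = 13.8 m/s
Around a low, centrifugal force acts outward with Coriolis, so pressure-gradient force balances both:
(1/ρ)|∂P/∂n| = fV + V²/R  →  V² + fR·V − fR·V_g = 0
With fR = 1.13×10⁻⁴ × 748×10³ m = 84.8 m/s:
V = [−fR + √((fR)² + 4 fR V_g)]/2 = [−84.8 + √(84.8² + 4×84.8×13.8)]/2 = 12 m/s
Subgeostrophic (V < V_g = 13.8 m/s), as expected around a low.
Converting: 12 m/s × 3.6 = 43.4 km/h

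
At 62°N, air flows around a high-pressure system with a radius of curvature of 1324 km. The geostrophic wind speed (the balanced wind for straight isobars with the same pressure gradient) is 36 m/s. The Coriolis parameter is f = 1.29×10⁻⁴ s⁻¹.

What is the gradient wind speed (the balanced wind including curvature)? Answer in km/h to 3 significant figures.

Around a high, pressure-gradient force acts outward with centrifugal, so Coriolis balances both:
fV = (1/ρ)|∂P/∂n| + V²/R  →  V² − fR·V + fR·V_g = 0
With fR = 1.29×10⁻⁴ × 1324×10³ m = 171 m/s:
V = [fR − √((fR)² − 4 fR V_g)]/2 = [171 − √(171² − 4×171×36)]/2 = 51.6 m/s
Supergeostrophic (V > V_g = 36 m/s), as expected around a high.
Converting: 51.6 m/s × 3.6 = 186 km/h

186 km/h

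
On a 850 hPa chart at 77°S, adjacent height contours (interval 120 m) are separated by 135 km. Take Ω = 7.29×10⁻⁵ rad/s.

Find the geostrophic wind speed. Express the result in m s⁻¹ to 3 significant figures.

61.4 m s⁻¹

Coriolis parameter at 77°S:
f = 2Ω sin φ = 2 × 7.29×10⁻⁵ × sin 77° = 1.42×10⁻⁴ s⁻¹
Height gradient: |∂Z/∂n| = 120 m / 135000 m = 8.89×10⁻⁴
On a pressure surface, geostrophic balance gives V_g = (g/f)|∂Z/∂n|:
V_g = 9.81 × 8.89×10⁻⁴ / 1.42×10⁻⁴ = 61.4 m/s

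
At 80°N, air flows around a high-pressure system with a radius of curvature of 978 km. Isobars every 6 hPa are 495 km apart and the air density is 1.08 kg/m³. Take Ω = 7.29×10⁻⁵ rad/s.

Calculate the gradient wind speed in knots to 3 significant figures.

16.1 knots

Coriolis parameter at 80°N:
f = 2Ω sin φ = 2 × 7.29×10⁻⁵ × sin 80° = 1.44×10⁻⁴ s⁻¹
Pressure gradient: |∂P/∂n| = 600 Pa / 495000 m = 1.21×10⁻³ Pa/m
Geostrophic speed: V_g = |∂P/∂n|/(fρ) = 1.21×10⁻³/(1.44×10⁻⁴ × 1.08) = 7.82 m/s
Around a high, pressure-gradient force acts outward with centrifugal, so Coriolis balances both:
fV = (1/ρ)|∂P/∂n| + V²/R  →  V² − fR·V + fR·V_g = 0
With fR = 1.44×10⁻⁴ × 978×10³ m = 140 m/s:
V = [fR − √((fR)² − 4 fR V_g)]/2 = [140 − √(140² − 4×140×7.82)]/2 = 8.31 m/s
Supergeostrophic (V > V_g = 7.82 m/s), as expected around a high.
Converting: 8.31 m/s × 1.944 = 16.1 knots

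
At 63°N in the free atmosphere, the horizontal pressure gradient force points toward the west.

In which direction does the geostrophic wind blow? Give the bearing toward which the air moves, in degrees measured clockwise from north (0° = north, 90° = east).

The pressure-gradient force points toward the west (bearing 270°).
Geostrophic balance: in the Northern Hemisphere the Coriolis force deflects motion to the right, so the geostrophic wind blows 90° to the right of the pressure-gradient force (low pressure on the left).
Rotating 270° by 90° clockwise gives 000° — the wind blows toward the north.

000°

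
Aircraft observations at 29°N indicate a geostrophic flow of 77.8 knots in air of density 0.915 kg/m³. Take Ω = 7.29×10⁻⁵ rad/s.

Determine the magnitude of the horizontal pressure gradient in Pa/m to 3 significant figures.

Coriolis parameter at 29°N:
f = 2Ω sin φ = 2 × 7.29×10⁻⁵ × sin 29° = 7.07×10⁻⁵ s⁻¹
Wind speed in SI: 77.8 knots = 40.0 m/s
Geostrophic balance rearranged: |∂P/∂n| = f ρ V_g
|∂P/∂n| = 7.07×10⁻⁵ × 0.915 × 40.0 = 2.59×10⁻³ Pa/m

2.59×10⁻³ Pa/m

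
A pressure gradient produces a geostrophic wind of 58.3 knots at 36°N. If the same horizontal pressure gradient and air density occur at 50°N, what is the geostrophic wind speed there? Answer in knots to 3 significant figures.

44.7 knots

With the same pressure gradient and density, V_g ∝ 1/f ∝ 1/sin φ.
V₂ = V₁ · sin φ₁ / sin φ₂ = 58.3 × sin 36° / sin 50°
V₂ = 58.3 × 0.5878/0.7660 = 44.7 knots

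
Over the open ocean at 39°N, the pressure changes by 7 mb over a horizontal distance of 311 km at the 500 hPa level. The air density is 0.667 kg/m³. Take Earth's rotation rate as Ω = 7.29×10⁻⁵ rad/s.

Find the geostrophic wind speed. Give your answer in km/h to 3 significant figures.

Coriolis parameter at 39°N:
f = 2Ω sin φ = 2 × 7.29×10⁻⁵ × sin 39° = 9.18×10⁻⁵ s⁻¹
Pressure gradient: |∂P/∂n| = 700 Pa / 311000 m = 2.25×10⁻³ Pa/m
Geostrophic balance (pressure-gradient force = Coriolis force):
V_g = (1/(fρ)) |∂P/∂n| = 2.25×10⁻³ / (9.18×10⁻⁵ × 0.667) = 36.8 m/s
Converting: 36.8 m/s × 3.6 = 132 km/h

132 km/h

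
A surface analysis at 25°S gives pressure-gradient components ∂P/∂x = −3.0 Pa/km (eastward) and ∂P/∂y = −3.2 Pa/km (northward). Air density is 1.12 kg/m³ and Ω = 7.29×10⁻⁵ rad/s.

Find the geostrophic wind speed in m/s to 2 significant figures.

64 m/s

Coriolis parameter at 25°S:
f = 2Ω sin φ = 2 × 7.29×10⁻⁵ × sin 25° = 6.16×10⁻⁵ s⁻¹
In the Southern Hemisphere f is negative: f = −6.16×10⁻⁵ s⁻¹.
Component geostrophic relations (x east, y north):
u_g = −(1/(fρ)) ∂P/∂y,  v_g = (1/(fρ)) ∂P/∂x
u_g = −(−3.2×10⁻³)/(−6.16×10⁻⁵ × 1.12) = −46.4 m/s;  v_g = (−3.0×10⁻³)/(−6.16×10⁻⁵ × 1.12) = 43.5 m/s
|V_g| = √(u_g² + v_g²) = 63.6 m/s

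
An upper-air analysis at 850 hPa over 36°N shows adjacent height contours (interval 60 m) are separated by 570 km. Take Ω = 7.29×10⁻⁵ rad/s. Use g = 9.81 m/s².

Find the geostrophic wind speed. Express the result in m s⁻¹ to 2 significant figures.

12 m s⁻¹

Coriolis parameter at 36°N:
f = 2Ω sin φ = 2 × 7.29×10⁻⁵ × sin 36° = 8.57×10⁻⁵ s⁻¹
Height gradient: |∂Z/∂n| = 60 m / 570000 m = 1.05×10⁻⁴
On a pressure surface, geostrophic balance gives V_g = (g/f)|∂Z/∂n|:
V_g = 9.81 × 1.05×10⁻⁴ / 8.57×10⁻⁵ = 12.0 m/s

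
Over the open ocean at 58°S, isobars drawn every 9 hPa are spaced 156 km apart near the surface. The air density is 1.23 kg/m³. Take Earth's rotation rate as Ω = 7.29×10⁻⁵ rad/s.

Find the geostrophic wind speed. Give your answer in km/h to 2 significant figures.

Coriolis parameter at 58°S:
f = 2Ω sin φ = 2 × 7.29×10⁻⁵ × sin 58° = 1.24×10⁻⁴ s⁻¹
Pressure gradient: |∂P/∂n| = 900 Pa / 156000 m = 5.77×10⁻³ Pa/m
Geostrophic balance (pressure-gradient force = Coriolis force):
V_g = (1/(fρ)) |∂P/∂n| = 5.77×10⁻³ / (1.24×10⁻⁴ × 1.23) = 37.9 m/s
Converting: 37.9 m/s × 3.6 = 140 km/h

140 km/h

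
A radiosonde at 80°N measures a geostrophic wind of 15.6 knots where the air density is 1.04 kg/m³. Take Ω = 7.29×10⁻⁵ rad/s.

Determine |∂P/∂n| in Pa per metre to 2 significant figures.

Coriolis parameter at 80°N:
f = 2Ω sin φ = 2 × 7.29×10⁻⁵ × sin 80° = 1.44×10⁻⁴ s⁻¹
Wind speed in SI: 15.6 knots = 8.03 m/s
Geostrophic balance rearranged: |∂P/∂n| = f ρ V_g
|∂P/∂n| = 1.44×10⁻⁴ × 1.04 × 8.03 = 1.20×10⁻³ Pa/m

1.2×10⁻³ Pa/m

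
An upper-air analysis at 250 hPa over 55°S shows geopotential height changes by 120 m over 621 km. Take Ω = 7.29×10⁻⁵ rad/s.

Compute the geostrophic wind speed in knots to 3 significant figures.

Coriolis parameter at 55°S:
f = 2Ω sin φ = 2 × 7.29×10⁻⁵ × sin 55° = 1.19×10⁻⁴ s⁻¹
Height gradient: |∂Z/∂n| = 120 m / 621000 m = 1.93×10⁻⁴
On a pressure surface, geostrophic balance gives V_g = (g/f)|∂Z/∂n|:
V_g = 9.81 × 1.93×10⁻⁴ / 1.19×10⁻⁴ = 15.9 m/s
Converting: 15.9 m/s × 1.944 = 30.9 knots

30.9 knots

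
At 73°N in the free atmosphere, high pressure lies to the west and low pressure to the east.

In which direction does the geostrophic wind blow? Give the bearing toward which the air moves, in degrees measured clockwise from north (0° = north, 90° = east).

180°

The pressure-gradient force points toward the east (bearing 090°).
Geostrophic balance: in the Northern Hemisphere the Coriolis force deflects motion to the right, so the geostrophic wind blows 90° to the right of the pressure-gradient force (low pressure on the left).
Rotating 090° by 90° clockwise gives 180° — the wind blows toward the south.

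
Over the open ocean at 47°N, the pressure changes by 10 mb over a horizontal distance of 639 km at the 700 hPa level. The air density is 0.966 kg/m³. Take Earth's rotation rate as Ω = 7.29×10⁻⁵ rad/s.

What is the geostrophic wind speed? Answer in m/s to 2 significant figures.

15 m/s

Coriolis parameter at 47°N:
f = 2Ω sin φ = 2 × 7.29×10⁻⁵ × sin 47° = 1.07×10⁻⁴ s⁻¹
Pressure gradient: |∂P/∂n| = 1000 Pa / 639000 m = 1.56×10⁻³ Pa/m
Geostrophic balance (pressure-gradient force = Coriolis force):
V_g = (1/(fρ)) |∂P/∂n| = 1.56×10⁻³ / (1.07×10⁻⁴ × 0.966) = 15.2 m/s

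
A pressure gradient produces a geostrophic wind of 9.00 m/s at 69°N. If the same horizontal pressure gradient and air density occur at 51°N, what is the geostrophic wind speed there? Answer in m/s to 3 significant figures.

10.8 m/s

With the same pressure gradient and density, V_g ∝ 1/f ∝ 1/sin φ.
V₂ = V₁ · sin φ₁ / sin φ₂ = 9.00 × sin 69° / sin 51°
V₂ = 9.00 × 0.9336/0.7771 = 10.8 m/s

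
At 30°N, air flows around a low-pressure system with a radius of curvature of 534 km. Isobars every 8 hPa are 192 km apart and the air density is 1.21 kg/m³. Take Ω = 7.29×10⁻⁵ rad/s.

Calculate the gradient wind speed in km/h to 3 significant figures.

Coriolis parameter at 30°N:
f = 2Ω sin φ = 2 × 7.29×10⁻⁵ × sin 30° = 7.29×10⁻⁵ s⁻¹
Pressure gradient: |∂P/∂n| = 800 Pa / 192000 m = 4.17×10⁻³ Pa/m
Geostrophic speed: V_g = |∂P/∂n|/(fρ) = 4.17×10⁻³/(7.29×10⁻⁵ × 1.21) = 47.2 m/s
Around a low, centrifugal force acts outward with Coriolis, so pressure-gradient force balances both:
(1/ρ)|∂P/∂n| = fV + V²/R  →  V² + fR·V − fR·V_g = 0
With fR = 7.29×10⁻⁵ × 534×10³ m = 38.9 m/s:
V = [−fR + √((fR)² + 4 fR V_g)]/2 = [−38.9 + √(38.9² + 4×38.9×47.2)]/2 = 27.6 m/s
Subgeostrophic (V < V_g = 47.2 m/s), as expected around a low.
Converting: 27.6 m/s × 3.6 = 99.5 km/h

99.5 km/h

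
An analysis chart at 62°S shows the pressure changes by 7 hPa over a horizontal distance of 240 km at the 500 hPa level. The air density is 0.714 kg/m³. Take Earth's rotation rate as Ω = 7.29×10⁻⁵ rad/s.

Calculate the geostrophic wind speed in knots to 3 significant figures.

Coriolis parameter at 62°S:
f = 2Ω sin φ = 2 × 7.29×10⁻⁵ × sin 62° = 1.29×10⁻⁴ s⁻¹
Pressure gradient: |∂P/∂n| = 700 Pa / 240000 m = 2.92×10⁻³ Pa/m
Geostrophic balance (pressure-gradient force = Coriolis force):
V_g = (1/(fρ)) |∂P/∂n| = 2.92×10⁻³ / (1.29×10⁻⁴ × 0.714) = 31.7 m/s
Converting: 31.7 m/s × 1.944 = 61.7 knots

61.7 knots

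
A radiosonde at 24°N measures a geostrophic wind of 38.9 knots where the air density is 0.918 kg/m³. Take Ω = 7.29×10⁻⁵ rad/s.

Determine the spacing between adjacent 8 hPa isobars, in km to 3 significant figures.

Coriolis parameter at 24°N:
f = 2Ω sin φ = 2 × 7.29×10⁻⁵ × sin 24° = 5.93×10⁻⁵ s⁻¹
Wind speed in SI: 38.9 knots = 20.0 m/s
Geostrophic balance rearranged: |∂P/∂n| = f ρ V_g
|∂P/∂n| = 5.93×10⁻⁵ × 0.918 × 20.0 = 1.09×10⁻³ Pa/m
Isobar spacing: Δn = ΔP/|∂P/∂n| = 800 Pa / 1.09×10⁻³ Pa/m = 734326 m ≈ 734 km

734 km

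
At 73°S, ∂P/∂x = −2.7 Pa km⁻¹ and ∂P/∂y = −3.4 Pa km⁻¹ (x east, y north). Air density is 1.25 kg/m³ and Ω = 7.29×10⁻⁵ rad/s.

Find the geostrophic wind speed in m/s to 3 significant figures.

24.9 m/s

Coriolis parameter at 73°S:
f = 2Ω sin φ = 2 × 7.29×10⁻⁵ × sin 73° = 1.39×10⁻⁴ s⁻¹
In the Southern Hemisphere f is negative: f = −1.39×10⁻⁴ s⁻¹.
Component geostrophic relations (x east, y north):
u_g = −(1/(fρ)) ∂P/∂y,  v_g = (1/(fρ)) ∂P/∂x
u_g = −(−3.4×10⁻³)/(−1.39×10⁻⁴ × 1.25) = −19.5 m/s;  v_g = (−2.7×10⁻³)/(−1.39×10⁻⁴ × 1.25) = 15.5 m/s
|V_g| = √(u_g² + v_g²) = 24.9 m/s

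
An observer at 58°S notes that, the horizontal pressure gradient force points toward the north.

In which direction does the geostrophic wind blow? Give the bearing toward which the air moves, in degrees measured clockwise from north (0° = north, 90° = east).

270°

The pressure-gradient force points toward the north (bearing 000°).
Geostrophic balance: in the Southern Hemisphere the Coriolis force deflects motion to the left, so the geostrophic wind blows 90° to the left of the pressure-gradient force (low pressure on the right).
Rotating 000° by 90° counterclockwise gives 270° — the wind blows toward the west.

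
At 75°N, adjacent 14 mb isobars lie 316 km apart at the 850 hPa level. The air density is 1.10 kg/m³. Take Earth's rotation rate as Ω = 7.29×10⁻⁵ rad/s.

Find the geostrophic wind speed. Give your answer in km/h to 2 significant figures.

100 km/h

Coriolis parameter at 75°N:
f = 2Ω sin φ = 2 × 7.29×10⁻⁵ × sin 75° = 1.41×10⁻⁴ s⁻¹
Pressure gradient: |∂P/∂n| = 1400 Pa / 316000 m = 4.43×10⁻³ Pa/m
Geostrophic balance (pressure-gradient force = Coriolis force):
V_g = (1/(fρ)) |∂P/∂n| = 4.43×10⁻³ / (1.41×10⁻⁴ × 1.10) = 28.6 m/s
Converting: 28.6 m/s × 3.6 = 100 km/h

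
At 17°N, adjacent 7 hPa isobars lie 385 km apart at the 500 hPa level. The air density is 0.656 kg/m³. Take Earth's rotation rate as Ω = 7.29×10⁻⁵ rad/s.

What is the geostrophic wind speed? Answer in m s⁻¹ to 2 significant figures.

Coriolis parameter at 17°N:
f = 2Ω sin φ = 2 × 7.29×10⁻⁵ × sin 17° = 4.26×10⁻⁵ s⁻¹
Pressure gradient: |∂P/∂n| = 700 Pa / 385000 m = 1.82×10⁻³ Pa/m
Geostrophic balance (pressure-gradient force = Coriolis force):
V_g = (1/(fρ)) |∂P/∂n| = 1.82×10⁻³ / (4.26×10⁻⁵ × 0.656) = 65.0 m/s

65 m s⁻¹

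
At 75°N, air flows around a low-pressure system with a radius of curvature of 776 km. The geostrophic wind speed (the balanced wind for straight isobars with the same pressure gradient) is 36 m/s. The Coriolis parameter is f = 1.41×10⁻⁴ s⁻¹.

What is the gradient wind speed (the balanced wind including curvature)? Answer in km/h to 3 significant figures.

Around a low, centrifugal force acts outward with Coriolis, so pressure-gradient force balances both:
(1/ρ)|∂P/∂n| = fV + V²/R  →  V² + fR·V − fR·V_g = 0
With fR = 1.41×10⁻⁴ × 776×10³ m = 109 m/s:
V = [−fR + √((fR)² + 4 fR V_g)]/2 = [−109 + √(109² + 4×109×36)]/2 = 28.6 m/s
Subgeostrophic (V < V_g = 36 m/s), as expected around a low.
Converting: 28.6 m/s × 3.6 = 103 km/h

103 km/h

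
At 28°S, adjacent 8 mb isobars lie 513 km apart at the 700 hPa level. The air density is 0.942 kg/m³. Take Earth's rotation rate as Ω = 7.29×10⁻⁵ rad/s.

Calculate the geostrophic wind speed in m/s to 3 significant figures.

24.2 m/s

Coriolis parameter at 28°S:
f = 2Ω sin φ = 2 × 7.29×10⁻⁵ × sin 28° = 6.84×10⁻⁵ s⁻¹
Pressure gradient: |∂P/∂n| = 800 Pa / 513000 m = 1.56×10⁻³ Pa/m
Geostrophic balance (pressure-gradient force = Coriolis force):
V_g = (1/(fρ)) |∂P/∂n| = 1.56×10⁻³ / (6.84×10⁻⁵ × 0.942) = 24.2 m/s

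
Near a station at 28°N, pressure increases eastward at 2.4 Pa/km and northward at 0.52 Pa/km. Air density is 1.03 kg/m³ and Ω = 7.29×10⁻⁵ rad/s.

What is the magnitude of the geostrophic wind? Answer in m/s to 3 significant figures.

34.8 m/s

Coriolis parameter at 28°N:
f = 2Ω sin φ = 2 × 7.29×10⁻⁵ × sin 28° = 6.84×10⁻⁵ s⁻¹
Component geostrophic relations (x east, y north):
u_g = −(1/(fρ)) ∂P/∂y,  v_g = (1/(fρ)) ∂P/∂x
u_g = −(0.52×10⁻³)/(6.84×10⁻⁵ × 1.03) = −7.38 m/s;  v_g = (2.4×10⁻³)/(6.84×10⁻⁵ × 1.03) = 34.0 m/s
|V_g| = √(u_g² + v_g²) = 34.8 m/s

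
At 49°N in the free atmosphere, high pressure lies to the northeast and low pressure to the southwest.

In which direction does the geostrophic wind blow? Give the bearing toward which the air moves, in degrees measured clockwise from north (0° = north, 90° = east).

The pressure-gradient force points toward the southwest (bearing 225°).
Geostrophic balance: in the Northern Hemisphere the Coriolis force deflects motion to the right, so the geostrophic wind blows 90° to the right of the pressure-gradient force (low pressure on the left).
Rotating 225° by 90° clockwise gives 315° — the wind blows toward the northwest.

315°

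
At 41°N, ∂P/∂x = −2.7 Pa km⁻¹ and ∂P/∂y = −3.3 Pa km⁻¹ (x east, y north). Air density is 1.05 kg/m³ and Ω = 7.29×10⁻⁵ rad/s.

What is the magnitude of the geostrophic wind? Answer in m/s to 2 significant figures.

Coriolis parameter at 41°N:
f = 2Ω sin φ = 2 × 7.29×10⁻⁵ × sin 41° = 9.57×10⁻⁵ s⁻¹
Component geostrophic relations (x east, y north):
u_g = −(1/(fρ)) ∂P/∂y,  v_g = (1/(fρ)) ∂P/∂x
u_g = −(−3.3×10⁻³)/(9.57×10⁻⁵ × 1.05) = 32.9 m/s;  v_g = (−2.7×10⁻³)/(9.57×10⁻⁵ × 1.05) = −26.9 m/s
|V_g| = √(u_g² + v_g²) = 42.5 m/s

42 m/s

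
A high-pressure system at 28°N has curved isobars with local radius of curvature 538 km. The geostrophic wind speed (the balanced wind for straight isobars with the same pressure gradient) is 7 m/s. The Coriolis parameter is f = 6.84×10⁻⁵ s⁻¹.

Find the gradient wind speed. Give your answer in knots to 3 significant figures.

Around a high, pressure-gradient force acts outward with centrifugal, so Coriolis balances both:
fV = (1/ρ)|∂P/∂n| + V²/R  →  V² − fR·V + fR·V_g = 0
With fR = 6.84×10⁻⁵ × 538×10³ m = 36.8 m/s:
V = [fR − √((fR)² − 4 fR V_g)]/2 = [36.8 − √(36.8² − 4×36.8×7)]/2 = 9.4 m/s
Supergeostrophic (V > V_g = 7 m/s), as expected around a high.
Converting: 9.4 m/s × 1.944 = 18.3 knots

18.3 knots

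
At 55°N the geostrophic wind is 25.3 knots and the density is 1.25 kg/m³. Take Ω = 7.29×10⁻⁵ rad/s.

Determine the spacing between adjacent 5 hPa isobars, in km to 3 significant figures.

Coriolis parameter at 55°N:
f = 2Ω sin φ = 2 × 7.29×10⁻⁵ × sin 55° = 1.19×10⁻⁴ s⁻¹
Wind speed in SI: 25.3 knots = 13.0 m/s
Geostrophic balance rearranged: |∂P/∂n| = f ρ V_g
|∂P/∂n| = 1.19×10⁻⁴ × 1.25 × 13.0 = 1.94×10⁻³ Pa/m
Isobar spacing: Δn = ΔP/|∂P/∂n| = 500 Pa / 1.94×10⁻³ Pa/m = 257323 m ≈ 257 km

257 km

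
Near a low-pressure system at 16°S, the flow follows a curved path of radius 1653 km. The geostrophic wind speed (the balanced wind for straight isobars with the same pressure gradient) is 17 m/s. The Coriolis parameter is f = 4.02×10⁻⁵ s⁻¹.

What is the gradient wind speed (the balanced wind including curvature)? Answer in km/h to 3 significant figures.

Around a low, centrifugal force acts outward with Coriolis, so pressure-gradient force balances both:
(1/ρ)|∂P/∂n| = fV + V²/R  →  V² + fR·V − fR·V_g = 0
With fR = 4.02×10⁻⁵ × 1653×10³ m = 66.5 m/s:
V = [−fR + √((fR)² + 4 fR V_g)]/2 = [−66.5 + √(66.5² + 4×66.5×17)]/2 = 14 m/s
Subgeostrophic (V < V_g = 17 m/s), as expected around a low.
Converting: 14 m/s × 3.6 = 50.5 km/h

50.5 km/h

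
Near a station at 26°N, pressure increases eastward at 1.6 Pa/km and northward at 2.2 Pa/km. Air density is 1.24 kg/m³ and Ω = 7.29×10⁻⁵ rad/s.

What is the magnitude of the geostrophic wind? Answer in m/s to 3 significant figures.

34.3 m/s

Coriolis parameter at 26°N:
f = 2Ω sin φ = 2 × 7.29×10⁻⁵ × sin 26° = 6.39×10⁻⁵ s⁻¹
Component geostrophic relations (x east, y north):
u_g = −(1/(fρ)) ∂P/∂y,  v_g = (1/(fρ)) ∂P/∂x
u_g = −(2.2×10⁻³)/(6.39×10⁻⁵ × 1.24) = −27.8 m/s;  v_g = (1.6×10⁻³)/(6.39×10⁻⁵ × 1.24) = 20.2 m/s
|V_g| = √(u_g² + v_g²) = 34.3 m/s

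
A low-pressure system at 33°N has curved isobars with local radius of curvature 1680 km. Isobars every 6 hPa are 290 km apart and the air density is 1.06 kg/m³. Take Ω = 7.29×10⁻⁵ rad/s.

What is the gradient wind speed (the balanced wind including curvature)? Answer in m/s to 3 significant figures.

Coriolis parameter at 33°N:
f = 2Ω sin φ = 2 × 7.29×10⁻⁵ × sin 33° = 7.94×10⁻⁵ s⁻¹
Pressure gradient: |∂P/∂n| = 600 Pa / 290000 m = 2.07×10⁻³ Pa/m
Geostrophic speed: V_g = |∂P/∂n|/(fρ) = 2.07×10⁻³/(7.94×10⁻⁵ × 1.06) = 24.6 m/s
Around a low, centrifugal force acts outward with Coriolis, so pressure-gradient force balances both:
(1/ρ)|∂P/∂n| = fV + V²/R  →  V² + fR·V − fR·V_g = 0
With fR = 7.94×10⁻⁵ × 1680×10³ m = 133 m/s:
V = [−fR + √((fR)² + 4 fR V_g)]/2 = [−133 + √(133² + 4×133×24.6)]/2 = 21.2 m/s
Subgeostrophic (V < V_g = 24.6 m/s), as expected around a low.

21.2 m/s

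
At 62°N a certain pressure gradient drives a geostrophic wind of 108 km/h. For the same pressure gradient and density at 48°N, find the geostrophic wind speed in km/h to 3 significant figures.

With the same pressure gradient and density, V_g ∝ 1/f ∝ 1/sin φ.
V₂ = V₁ · sin φ₁ / sin φ₂ = 108 × sin 62° / sin 48°
V₂ = 108 × 0.8829/0.7431 = 128 km/h

128 km/h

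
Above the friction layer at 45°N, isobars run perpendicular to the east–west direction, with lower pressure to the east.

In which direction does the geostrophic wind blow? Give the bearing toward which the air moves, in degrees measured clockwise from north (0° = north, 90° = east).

180°

The pressure-gradient force points toward the east (bearing 090°).
Geostrophic balance: in the Northern Hemisphere the Coriolis force deflects motion to the right, so the geostrophic wind blows 90° to the right of the pressure-gradient force (low pressure on the left).
Rotating 090° by 90° clockwise gives 180° — the wind blows toward the south.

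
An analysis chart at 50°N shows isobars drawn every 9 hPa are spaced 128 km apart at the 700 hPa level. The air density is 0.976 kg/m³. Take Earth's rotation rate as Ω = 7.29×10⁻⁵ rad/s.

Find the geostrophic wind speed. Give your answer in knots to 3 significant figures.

125 knots

Coriolis parameter at 50°N:
f = 2Ω sin φ = 2 × 7.29×10⁻⁵ × sin 50° = 1.12×10⁻⁴ s⁻¹
Pressure gradient: |∂P/∂n| = 900 Pa / 128000 m = 7.03×10⁻³ Pa/m
Geostrophic balance (pressure-gradient force = Coriolis force):
V_g = (1/(fρ)) |∂P/∂n| = 7.03×10⁻³ / (1.12×10⁻⁴ × 0.976) = 64.5 m/s
Converting: 64.5 m/s × 1.944 = 125 knots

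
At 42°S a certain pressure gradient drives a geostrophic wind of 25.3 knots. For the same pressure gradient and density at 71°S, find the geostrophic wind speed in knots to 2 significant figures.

18 knots

With the same pressure gradient and density, V_g ∝ 1/f ∝ 1/sin φ.
V₂ = V₁ · sin φ₁ / sin φ₂ = 25.3 × sin 42° / sin 71°
V₂ = 25.3 × 0.6691/0.9455 = 18 knots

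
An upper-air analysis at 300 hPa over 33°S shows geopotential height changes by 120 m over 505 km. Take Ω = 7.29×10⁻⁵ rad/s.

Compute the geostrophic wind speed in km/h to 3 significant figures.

Coriolis parameter at 33°S:
f = 2Ω sin φ = 2 × 7.29×10⁻⁵ × sin 33° = 7.94×10⁻⁵ s⁻¹
Height gradient: |∂Z/∂n| = 120 m / 505000 m = 2.38×10⁻⁴
On a pressure surface, geostrophic balance gives V_g = (g/f)|∂Z/∂n|:
V_g = 9.81 × 2.38×10⁻⁴ / 7.94×10⁻⁵ = 29.4 m/s
Converting: 29.4 m/s × 3.6 = 106 km/h

106 km/h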